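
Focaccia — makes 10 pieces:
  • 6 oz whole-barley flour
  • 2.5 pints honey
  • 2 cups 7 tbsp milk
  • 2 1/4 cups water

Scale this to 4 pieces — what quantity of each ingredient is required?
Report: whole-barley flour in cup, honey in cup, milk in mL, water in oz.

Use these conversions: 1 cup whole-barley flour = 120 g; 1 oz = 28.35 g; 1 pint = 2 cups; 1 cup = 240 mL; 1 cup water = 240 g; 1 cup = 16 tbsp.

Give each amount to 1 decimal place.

Scaling factor: 4/10 = 2/5 = 0.4.
whole-barley flour: 6 oz × 2/5 × 28.35 g/oz ÷ 120 g/cup ≈ 0.6 cup
honey: 2.5 pint × 2/5 × 2 cup/pint = 2.0 cup
milk: (2 cup + 7 tbsp = 2.4375 cup) × 2/5 × 240 mL/cup = 234.0 mL
water: 2.25 cup × 2/5 × 240 g/cup ÷ 28.35 g/oz ≈ 7.6 oz

whole-barley flour: 0.6 cup; honey: 2.0 cup; milk: 234.0 mL; water: 7.6 oz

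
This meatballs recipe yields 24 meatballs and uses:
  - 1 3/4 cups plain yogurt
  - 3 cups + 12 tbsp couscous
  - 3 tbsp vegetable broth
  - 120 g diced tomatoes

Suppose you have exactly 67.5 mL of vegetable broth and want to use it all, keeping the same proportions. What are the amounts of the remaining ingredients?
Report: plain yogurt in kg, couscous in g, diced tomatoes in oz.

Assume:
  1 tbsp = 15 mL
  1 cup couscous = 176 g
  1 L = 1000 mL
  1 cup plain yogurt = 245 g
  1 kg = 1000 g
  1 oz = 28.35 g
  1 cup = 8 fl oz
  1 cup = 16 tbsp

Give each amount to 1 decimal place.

The original recipe has 45 mL of vegetable broth, so the scaling factor is 67.5 ÷ 45 = 3/2 = 1.5.
plain yogurt: 1.75 cup × 3/2 × 245 g/cup ÷ 1000 g/kg ≈ 0.6 kg
couscous: (3 cup + 12 tbsp = 3.75 cup) × 3/2 × 176 g/cup = 990.0 g
diced tomatoes: 120 g × 3/2 ÷ 28.35 g/oz ≈ 6.3 oz

plain yogurt: 0.6 kg; couscous: 990.0 g; diced tomatoes: 6.3 oz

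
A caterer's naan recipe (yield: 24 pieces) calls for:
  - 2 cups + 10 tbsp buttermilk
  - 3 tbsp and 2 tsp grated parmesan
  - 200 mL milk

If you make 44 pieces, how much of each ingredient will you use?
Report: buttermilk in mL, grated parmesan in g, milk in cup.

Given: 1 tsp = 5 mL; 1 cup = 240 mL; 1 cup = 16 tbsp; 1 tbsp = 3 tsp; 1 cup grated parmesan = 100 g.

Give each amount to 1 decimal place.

buttermilk: 1155.0 mL; grated parmesan: 42.0 g; milk: 1.5 cup

Scaling factor: 44/24 = 11/6.
buttermilk: (2 cup + 10 tbsp = 2.625 cup) × 11/6 × 240 mL/cup = 1155.0 mL
grated parmesan: (3 tbsp + 2 tsp = 11/3 tbsp) × 11/6 ÷ 16 tbsp/cup × 100 g/cup ≈ 42.0 g
milk: 200 mL × 11/6 ÷ 240 mL/cup ≈ 1.5 cup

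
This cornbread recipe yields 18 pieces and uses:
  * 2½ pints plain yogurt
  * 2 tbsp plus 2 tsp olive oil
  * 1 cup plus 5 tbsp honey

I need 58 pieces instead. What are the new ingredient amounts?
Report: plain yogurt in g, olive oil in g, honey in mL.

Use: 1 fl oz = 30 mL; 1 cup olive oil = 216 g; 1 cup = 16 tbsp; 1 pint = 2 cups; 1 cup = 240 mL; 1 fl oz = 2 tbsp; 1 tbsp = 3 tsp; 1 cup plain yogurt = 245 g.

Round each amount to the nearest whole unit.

plain yogurt: 3947 g; olive oil: 116 g; honey: 1015 mL

Scaling factor: 58/18 = 29/9.
plain yogurt: 2.5 pint × 29/9 × 2 cup/pint × 245 g/cup ≈ 3947 g
olive oil: (2 tbsp + 2 tsp = 8/3 tbsp) × 29/9 ÷ 16 tbsp/cup × 216 g/cup = 116 g
honey: (1 cup + 5 tbsp = 1.3125 cup) × 29/9 × 240 mL/cup = 1015 mL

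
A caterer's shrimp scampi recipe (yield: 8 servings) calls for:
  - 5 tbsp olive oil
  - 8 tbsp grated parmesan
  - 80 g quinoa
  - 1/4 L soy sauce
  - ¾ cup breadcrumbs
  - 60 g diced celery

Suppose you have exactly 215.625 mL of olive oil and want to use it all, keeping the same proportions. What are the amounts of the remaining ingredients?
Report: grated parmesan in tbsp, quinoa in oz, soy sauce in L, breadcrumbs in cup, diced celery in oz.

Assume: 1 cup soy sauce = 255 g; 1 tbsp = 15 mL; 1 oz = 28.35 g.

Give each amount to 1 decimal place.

The original recipe has 75 mL of olive oil, so the scaling factor is 215.625 ÷ 75 = 23/8 = 2.875.
grated parmesan: 8 tbsp × 23/8 = 23.0 tbsp
quinoa: 80 g × 23/8 ÷ 28.35 g/oz ≈ 8.1 oz
soy sauce: 0.25 L × 23/8 ≈ 0.7 L
breadcrumbs: 0.75 cup × 23/8 ≈ 2.2 cup
diced celery: 60 g × 23/8 ÷ 28.35 g/oz ≈ 6.1 oz

grated parmesan: 23.0 tbsp; quinoa: 8.1 oz; soy sauce: 0.7 L; breadcrumbs: 2.2 cup; diced celery: 6.1 oz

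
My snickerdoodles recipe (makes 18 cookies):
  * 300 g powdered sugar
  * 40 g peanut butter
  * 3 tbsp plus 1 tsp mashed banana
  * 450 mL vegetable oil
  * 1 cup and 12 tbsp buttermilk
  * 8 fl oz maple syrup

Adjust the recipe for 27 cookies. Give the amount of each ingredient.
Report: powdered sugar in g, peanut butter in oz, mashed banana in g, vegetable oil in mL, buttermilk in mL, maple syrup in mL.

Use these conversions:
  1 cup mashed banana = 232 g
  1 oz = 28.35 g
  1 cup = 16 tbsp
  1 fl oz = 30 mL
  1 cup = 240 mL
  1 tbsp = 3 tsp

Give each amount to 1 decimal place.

Scaling factor: 27/18 = 3/2 = 1.5.
powdered sugar: 300 g × 3/2 = 450.0 g
peanut butter: 40 g × 3/2 ÷ 28.35 g/oz ≈ 2.1 oz
mashed banana: (3 tbsp + 1 tsp = 10/3 tbsp) × 3/2 ÷ 16 tbsp/cup × 232 g/cup = 72.5 g
vegetable oil: 450 mL × 3/2 = 675.0 mL
buttermilk: (1 cup + 12 tbsp = 1.75 cup) × 3/2 × 240 mL/cup = 630.0 mL
maple syrup: 8 fl oz × 3/2 × 30 mL/fl oz = 360.0 mL

powdered sugar: 450.0 g; peanut butter: 2.1 oz; mashed banana: 72.5 g; vegetable oil: 675.0 mL; buttermilk: 630.0 mL; maple syrup: 360.0 mL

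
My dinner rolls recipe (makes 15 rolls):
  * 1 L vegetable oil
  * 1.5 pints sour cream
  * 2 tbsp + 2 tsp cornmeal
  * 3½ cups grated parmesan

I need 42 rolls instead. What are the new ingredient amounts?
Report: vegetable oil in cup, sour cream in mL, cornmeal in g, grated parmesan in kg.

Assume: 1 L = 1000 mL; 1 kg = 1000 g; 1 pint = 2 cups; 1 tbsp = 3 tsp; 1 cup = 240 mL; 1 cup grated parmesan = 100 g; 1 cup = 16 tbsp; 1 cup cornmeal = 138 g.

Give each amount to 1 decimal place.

vegetable oil: 11.7 cup; sour cream: 2016.0 mL; cornmeal: 64.4 g; grated parmesan: 1.0 kg

Scaling factor: 42/15 = 14/5 = 2.8.
vegetable oil: 1 L × 14/5 × 1000 mL/L ÷ 240 mL/cup ≈ 11.7 cup
sour cream: 1.5 pint × 14/5 × 2 cup/pint × 240 mL/cup = 2016.0 mL
cornmeal: (2 tbsp + 2 tsp = 8/3 tbsp) × 14/5 ÷ 16 tbsp/cup × 138 g/cup = 64.4 g
grated parmesan: 3.5 cup × 14/5 × 100 g/cup ÷ 1000 g/kg ≈ 1.0 kg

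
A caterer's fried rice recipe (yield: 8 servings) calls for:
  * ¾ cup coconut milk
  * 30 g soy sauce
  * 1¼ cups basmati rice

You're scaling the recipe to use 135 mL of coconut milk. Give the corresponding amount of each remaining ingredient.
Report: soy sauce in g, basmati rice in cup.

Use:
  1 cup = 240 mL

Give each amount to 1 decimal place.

soy sauce: 22.5 g; basmati rice: 0.9 cup

The original recipe has 180 mL of coconut milk, so the scaling factor is 135 ÷ 180 = 3/4 = 0.75.
soy sauce: 30 g × 3/4 = 22.5 g
basmati rice: 1.25 cup × 3/4 ≈ 0.9 cup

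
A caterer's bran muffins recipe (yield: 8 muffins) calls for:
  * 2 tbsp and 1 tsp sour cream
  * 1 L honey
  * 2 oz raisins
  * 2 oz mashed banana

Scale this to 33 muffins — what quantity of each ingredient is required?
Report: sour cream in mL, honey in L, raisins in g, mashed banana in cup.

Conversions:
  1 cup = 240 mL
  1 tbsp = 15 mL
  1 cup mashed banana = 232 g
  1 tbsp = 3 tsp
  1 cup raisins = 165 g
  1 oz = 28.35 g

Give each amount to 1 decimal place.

sour cream: 144.4 mL; honey: 4.1 L; raisins: 233.9 g; mashed banana: 1.0 cup

Scaling factor: 33/8 = 4.125.
sour cream: (2 tbsp + 1 tsp = 7/3 tbsp) × 33/8 × 15 mL/tbsp ≈ 144.4 mL
honey: 1 L × 33/8 ≈ 4.1 L
raisins: 2 oz × 33/8 × 28.35 g/oz ≈ 233.9 g
mashed banana: 2 oz × 33/8 × 28.35 g/oz ÷ 232 g/cup ≈ 1.0 cup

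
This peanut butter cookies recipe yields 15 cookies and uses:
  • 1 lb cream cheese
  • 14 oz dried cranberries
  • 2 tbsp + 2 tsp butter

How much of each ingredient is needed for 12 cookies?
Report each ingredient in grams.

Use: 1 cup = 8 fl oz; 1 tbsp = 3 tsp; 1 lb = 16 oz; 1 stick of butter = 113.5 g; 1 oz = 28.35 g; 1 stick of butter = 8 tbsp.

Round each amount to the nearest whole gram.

cream cheese: 363 g; dried cranberries: 318 g; butter: 30 g

Scaling factor: 12/15 = 4/5 = 0.8.
cream cheese: 1 lb × 4/5 × 16 oz/lb × 28.35 g/oz ≈ 363 g
dried cranberries: 14 oz × 4/5 × 28.35 g/oz ≈ 318 g
butter: (2 tbsp + 2 tsp = 8/3 tbsp) × 4/5 ÷ 8 tbsp/stick × 113.5 g/stick ≈ 30 g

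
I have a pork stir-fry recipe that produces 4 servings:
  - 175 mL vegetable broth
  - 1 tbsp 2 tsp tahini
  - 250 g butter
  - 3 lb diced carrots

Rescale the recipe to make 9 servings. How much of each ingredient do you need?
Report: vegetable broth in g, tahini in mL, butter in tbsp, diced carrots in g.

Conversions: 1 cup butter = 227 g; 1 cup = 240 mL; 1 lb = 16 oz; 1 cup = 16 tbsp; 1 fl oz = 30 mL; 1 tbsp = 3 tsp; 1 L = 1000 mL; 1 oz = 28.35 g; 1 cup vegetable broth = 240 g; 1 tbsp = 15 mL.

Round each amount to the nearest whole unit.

Scaling factor: 9/4 = 2.25.
vegetable broth: 175 mL × 9/4 ÷ 240 mL/cup × 240 g/cup ≈ 394 g
tahini: (1 tbsp + 2 tsp = 5/3 tbsp) × 9/4 × 15 mL/tbsp ≈ 56 mL
butter: 250 g × 9/4 ÷ 227 g/cup × 16 tbsp/cup ≈ 40 tbsp
diced carrots: 3 lb × 9/4 × 16 oz/lb × 28.35 g/oz ≈ 3062 g

vegetable broth: 394 g; tahini: 56 mL; butter: 40 tbsp; diced carrots: 3062 g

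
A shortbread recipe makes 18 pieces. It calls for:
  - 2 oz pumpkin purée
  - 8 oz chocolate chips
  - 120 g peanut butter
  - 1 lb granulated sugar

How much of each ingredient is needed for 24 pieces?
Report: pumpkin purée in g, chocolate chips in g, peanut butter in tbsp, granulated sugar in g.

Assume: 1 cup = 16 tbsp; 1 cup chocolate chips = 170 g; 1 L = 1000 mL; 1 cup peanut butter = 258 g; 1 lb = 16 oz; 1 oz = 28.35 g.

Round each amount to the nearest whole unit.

pumpkin purée: 76 g; chocolate chips: 302 g; peanut butter: 10 tbsp; granulated sugar: 605 g

Scaling factor: 24/18 = 4/3.
pumpkin purée: 2 oz × 4/3 × 28.35 g/oz ≈ 76 g
chocolate chips: 8 oz × 4/3 × 28.35 g/oz ≈ 302 g
peanut butter: 120 g × 4/3 ÷ 258 g/cup × 16 tbsp/cup ≈ 10 tbsp
granulated sugar: 1 lb × 4/3 × 16 oz/lb × 28.35 g/oz ≈ 605 g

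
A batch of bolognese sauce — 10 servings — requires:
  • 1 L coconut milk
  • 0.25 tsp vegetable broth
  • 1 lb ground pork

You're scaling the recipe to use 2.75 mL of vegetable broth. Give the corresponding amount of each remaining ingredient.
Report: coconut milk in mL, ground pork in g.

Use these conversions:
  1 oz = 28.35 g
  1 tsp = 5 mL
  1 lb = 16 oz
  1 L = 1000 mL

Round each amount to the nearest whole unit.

coconut milk: 2200 mL; ground pork: 998 g

The original recipe has 1.25 mL of vegetable broth, so the scaling factor is 2.75 ÷ 1.25 = 11/5 = 2.2.
coconut milk: 1 L × 11/5 × 1000 mL/L = 2200 mL
ground pork: 1 lb × 11/5 × 16 oz/lb × 28.35 g/oz ≈ 998 g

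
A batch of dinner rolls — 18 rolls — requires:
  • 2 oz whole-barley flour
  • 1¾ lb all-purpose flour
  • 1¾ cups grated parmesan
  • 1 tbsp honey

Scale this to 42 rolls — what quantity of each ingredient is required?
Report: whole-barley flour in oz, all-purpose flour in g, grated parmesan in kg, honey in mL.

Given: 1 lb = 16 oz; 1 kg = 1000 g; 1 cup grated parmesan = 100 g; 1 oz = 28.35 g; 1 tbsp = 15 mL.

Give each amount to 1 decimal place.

Scaling factor: 42/18 = 7/3.
whole-barley flour: 2 oz × 7/3 ≈ 4.7 oz
all-purpose flour: 1.75 lb × 7/3 × 16 oz/lb × 28.35 g/oz = 1852.2 g
grated parmesan: 1.75 cup × 7/3 × 100 g/cup ÷ 1000 g/kg ≈ 0.4 kg
honey: 1 tbsp × 7/3 × 15 mL/tbsp = 35.0 mL

whole-barley flour: 4.7 oz; all-purpose flour: 1852.2 g; grated parmesan: 0.4 kg; honey: 35.0 mL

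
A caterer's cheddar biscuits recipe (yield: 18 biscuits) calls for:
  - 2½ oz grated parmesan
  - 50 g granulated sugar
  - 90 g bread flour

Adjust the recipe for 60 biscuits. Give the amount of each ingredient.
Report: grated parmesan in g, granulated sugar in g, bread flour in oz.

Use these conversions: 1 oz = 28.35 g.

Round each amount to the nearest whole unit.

grated parmesan: 236 g; granulated sugar: 167 g; bread flour: 11 oz

Scaling factor: 60/18 = 10/3.
grated parmesan: 2.5 oz × 10/3 × 28.35 g/oz ≈ 236 g
granulated sugar: 50 g × 10/3 ≈ 167 g
bread flour: 90 g × 10/3 ÷ 28.35 g/oz ≈ 11 oz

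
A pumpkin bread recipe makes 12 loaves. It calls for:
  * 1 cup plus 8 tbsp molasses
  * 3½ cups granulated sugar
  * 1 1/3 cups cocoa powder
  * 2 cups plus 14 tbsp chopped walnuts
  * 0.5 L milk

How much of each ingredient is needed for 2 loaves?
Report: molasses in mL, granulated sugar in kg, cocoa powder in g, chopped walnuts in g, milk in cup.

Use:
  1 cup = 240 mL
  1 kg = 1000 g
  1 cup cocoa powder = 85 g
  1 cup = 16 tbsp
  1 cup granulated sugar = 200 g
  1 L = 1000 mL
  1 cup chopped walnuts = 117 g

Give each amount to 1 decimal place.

Scaling factor: 2/12 = 1/6.
molasses: (1 cup + 8 tbsp = 1.5 cup) × 1/6 × 240 mL/cup = 60.0 mL
granulated sugar: 3.5 cup × 1/6 × 200 g/cup ÷ 1000 g/kg ≈ 0.1 kg
cocoa powder: 4/3 cup × 1/6 × 85 g/cup ≈ 18.9 g
chopped walnuts: (2 cup + 14 tbsp = 2.875 cup) × 1/6 × 117 g/cup ≈ 56.1 g
milk: 0.5 L × 1/6 × 1000 mL/L ÷ 240 mL/cup ≈ 0.3 cup

molasses: 60.0 mL; granulated sugar: 0.1 kg; cocoa powder: 18.9 g; chopped walnuts: 56.1 g; milk: 0.3 cup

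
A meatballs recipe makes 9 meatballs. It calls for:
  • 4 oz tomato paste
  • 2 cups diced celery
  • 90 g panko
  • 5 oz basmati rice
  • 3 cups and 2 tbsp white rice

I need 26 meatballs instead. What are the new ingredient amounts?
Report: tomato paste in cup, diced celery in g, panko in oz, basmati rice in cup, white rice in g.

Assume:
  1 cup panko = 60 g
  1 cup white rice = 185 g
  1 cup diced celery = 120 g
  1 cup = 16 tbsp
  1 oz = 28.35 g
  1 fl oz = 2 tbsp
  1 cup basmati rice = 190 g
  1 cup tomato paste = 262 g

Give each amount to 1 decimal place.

Scaling factor: 26/9.
tomato paste: 4 oz × 26/9 × 28.35 g/oz ÷ 262 g/cup ≈ 1.3 cup
diced celery: 2 cup × 26/9 × 120 g/cup ≈ 693.3 g
panko: 90 g × 26/9 ÷ 28.35 g/oz ≈ 9.2 oz
basmati rice: 5 oz × 26/9 × 28.35 g/oz ÷ 190 g/cup ≈ 2.2 cup
white rice: (3 cup + 2 tbsp = 3.125 cup) × 26/9 × 185 g/cup ≈ 1670.1 g

tomato paste: 1.3 cup; diced celery: 693.3 g; panko: 9.2 oz; basmati rice: 2.2 cup; white rice: 1670.1 g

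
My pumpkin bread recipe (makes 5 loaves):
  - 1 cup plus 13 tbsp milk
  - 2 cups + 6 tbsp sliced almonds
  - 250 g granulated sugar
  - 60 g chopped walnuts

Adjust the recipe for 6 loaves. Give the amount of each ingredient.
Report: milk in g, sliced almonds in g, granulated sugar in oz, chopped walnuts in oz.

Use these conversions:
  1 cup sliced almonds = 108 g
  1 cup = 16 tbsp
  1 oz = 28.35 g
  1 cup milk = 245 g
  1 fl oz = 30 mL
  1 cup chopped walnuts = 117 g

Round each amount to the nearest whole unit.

milk: 533 g; sliced almonds: 308 g; granulated sugar: 11 oz; chopped walnuts: 3 oz

Scaling factor: 6/5 = 1.2.
milk: (1 cup + 13 tbsp = 1.8125 cup) × 6/5 × 245 g/cup ≈ 533 g
sliced almonds: (2 cup + 6 tbsp = 2.375 cup) × 6/5 × 108 g/cup ≈ 308 g
granulated sugar: 250 g × 6/5 ÷ 28.35 g/oz ≈ 11 oz
chopped walnuts: 60 g × 6/5 ÷ 28.35 g/oz ≈ 3 oz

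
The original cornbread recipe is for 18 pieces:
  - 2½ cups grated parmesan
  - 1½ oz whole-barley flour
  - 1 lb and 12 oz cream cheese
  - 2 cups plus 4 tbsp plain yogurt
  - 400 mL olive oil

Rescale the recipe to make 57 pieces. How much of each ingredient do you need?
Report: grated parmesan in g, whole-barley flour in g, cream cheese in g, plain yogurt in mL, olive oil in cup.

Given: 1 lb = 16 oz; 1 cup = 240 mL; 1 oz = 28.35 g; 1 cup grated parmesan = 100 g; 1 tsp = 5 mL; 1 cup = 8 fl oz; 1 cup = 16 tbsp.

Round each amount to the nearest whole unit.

grated parmesan: 792 g; whole-barley flour: 135 g; cream cheese: 2514 g; plain yogurt: 1710 mL; olive oil: 5 cup

Scaling factor: 57/18 = 19/6.
grated parmesan: 2.5 cup × 19/6 × 100 g/cup ≈ 792 g
whole-barley flour: 1.5 oz × 19/6 × 28.35 g/oz ≈ 135 g
cream cheese: (1 lb + 12 oz = 1.75 lb) × 19/6 × 16 oz/lb × 28.35 g/oz ≈ 2514 g
plain yogurt: (2 cup + 4 tbsp = 2.25 cup) × 19/6 × 240 mL/cup = 1710 mL
olive oil: 400 mL × 19/6 ÷ 240 mL/cup ≈ 5 cup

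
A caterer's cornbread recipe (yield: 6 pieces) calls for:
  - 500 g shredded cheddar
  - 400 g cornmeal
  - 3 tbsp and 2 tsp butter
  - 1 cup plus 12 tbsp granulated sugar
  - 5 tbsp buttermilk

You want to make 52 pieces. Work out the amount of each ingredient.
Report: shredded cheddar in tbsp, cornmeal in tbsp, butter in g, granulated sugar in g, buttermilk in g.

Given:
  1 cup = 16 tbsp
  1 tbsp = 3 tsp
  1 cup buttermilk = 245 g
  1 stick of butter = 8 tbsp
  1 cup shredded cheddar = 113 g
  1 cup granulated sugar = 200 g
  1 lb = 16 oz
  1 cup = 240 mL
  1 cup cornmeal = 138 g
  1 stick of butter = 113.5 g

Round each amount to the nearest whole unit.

Scaling factor: 52/6 = 26/3.
shredded cheddar: 500 g × 26/3 ÷ 113 g/cup × 16 tbsp/cup ≈ 614 tbsp
cornmeal: 400 g × 26/3 ÷ 138 g/cup × 16 tbsp/cup ≈ 402 tbsp
butter: (3 tbsp + 2 tsp = 11/3 tbsp) × 26/3 ÷ 8 tbsp/stick × 113.5 g/stick ≈ 451 g
granulated sugar: (1 cup + 12 tbsp = 1.75 cup) × 26/3 × 200 g/cup ≈ 3033 g
buttermilk: 5 tbsp × 26/3 ÷ 16 tbsp/cup × 245 g/cup ≈ 664 g

shredded cheddar: 614 tbsp; cornmeal: 402 tbsp; butter: 451 g; granulated sugar: 3033 g; buttermilk: 664 g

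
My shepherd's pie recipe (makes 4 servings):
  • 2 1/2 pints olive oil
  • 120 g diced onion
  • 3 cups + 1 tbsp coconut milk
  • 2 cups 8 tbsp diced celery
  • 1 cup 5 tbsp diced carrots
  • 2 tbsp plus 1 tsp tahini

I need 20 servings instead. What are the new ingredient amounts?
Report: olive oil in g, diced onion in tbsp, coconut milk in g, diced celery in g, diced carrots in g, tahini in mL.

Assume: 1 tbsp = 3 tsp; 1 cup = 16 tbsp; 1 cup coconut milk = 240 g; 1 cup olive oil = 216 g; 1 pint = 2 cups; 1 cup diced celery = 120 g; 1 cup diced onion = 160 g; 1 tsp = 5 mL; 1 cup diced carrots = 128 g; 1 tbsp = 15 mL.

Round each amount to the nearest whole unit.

olive oil: 5400 g; diced onion: 60 tbsp; coconut milk: 3675 g; diced celery: 1500 g; diced carrots: 840 g; tahini: 175 mL

Scaling factor: 20/4 = 5.
olive oil: 2.5 pint × 5 × 2 cup/pint × 216 g/cup = 5400 g
diced onion: 120 g × 5 ÷ 160 g/cup × 16 tbsp/cup = 60 tbsp
coconut milk: (3 cup + 1 tbsp = 3.0625 cup) × 5 × 240 g/cup = 3675 g
diced celery: (2 cup + 8 tbsp = 2.5 cup) × 5 × 120 g/cup = 1500 g
diced carrots: (1 cup + 5 tbsp = 1.3125 cup) × 5 × 128 g/cup = 840 g
tahini: (2 tbsp + 1 tsp = 7/3 tbsp) × 5 × 15 mL/tbsp = 175 mL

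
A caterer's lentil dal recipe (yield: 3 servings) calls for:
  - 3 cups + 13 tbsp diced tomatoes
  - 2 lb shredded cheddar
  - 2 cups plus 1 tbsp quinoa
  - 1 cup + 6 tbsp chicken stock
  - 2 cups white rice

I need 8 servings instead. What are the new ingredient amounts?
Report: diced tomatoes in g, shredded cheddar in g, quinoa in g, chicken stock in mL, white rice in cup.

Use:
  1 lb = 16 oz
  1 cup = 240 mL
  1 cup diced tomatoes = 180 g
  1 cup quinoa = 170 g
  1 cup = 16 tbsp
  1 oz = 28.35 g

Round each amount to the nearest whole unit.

diced tomatoes: 1830 g; shredded cheddar: 2419 g; quinoa: 935 g; chicken stock: 880 mL; white rice: 5 cup

Scaling factor: 8/3.
diced tomatoes: (3 cup + 13 tbsp = 3.8125 cup) × 8/3 × 180 g/cup = 1830 g
shredded cheddar: 2 lb × 8/3 × 16 oz/lb × 28.35 g/oz ≈ 2419 g
quinoa: (2 cup + 1 tbsp = 2.0625 cup) × 8/3 × 170 g/cup = 935 g
chicken stock: (1 cup + 6 tbsp = 1.375 cup) × 8/3 × 240 mL/cup = 880 mL
white rice: 2 cup × 8/3 ≈ 5 cup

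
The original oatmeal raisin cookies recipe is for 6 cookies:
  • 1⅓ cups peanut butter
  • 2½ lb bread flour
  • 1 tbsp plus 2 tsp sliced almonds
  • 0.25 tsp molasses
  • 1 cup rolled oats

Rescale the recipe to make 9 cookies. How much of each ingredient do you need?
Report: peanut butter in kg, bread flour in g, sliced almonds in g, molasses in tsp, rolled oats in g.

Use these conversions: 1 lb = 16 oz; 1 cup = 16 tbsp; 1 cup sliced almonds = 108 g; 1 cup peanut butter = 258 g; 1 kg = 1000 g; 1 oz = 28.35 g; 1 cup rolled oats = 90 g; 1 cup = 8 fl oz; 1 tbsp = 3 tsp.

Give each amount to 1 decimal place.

Scaling factor: 9/6 = 3/2 = 1.5.
peanut butter: 4/3 cup × 3/2 × 258 g/cup ÷ 1000 g/kg ≈ 0.5 kg
bread flour: 2.5 lb × 3/2 × 16 oz/lb × 28.35 g/oz = 1701.0 g
sliced almonds: (1 tbsp + 2 tsp = 5/3 tbsp) × 3/2 ÷ 16 tbsp/cup × 108 g/cup ≈ 16.9 g
molasses: 0.25 tsp × 3/2 ≈ 0.4 tsp
rolled oats: 1 cup × 3/2 × 90 g/cup = 135.0 g

peanut butter: 0.5 kg; bread flour: 1701.0 g; sliced almonds: 16.9 g; molasses: 0.4 tsp; rolled oats: 135.0 g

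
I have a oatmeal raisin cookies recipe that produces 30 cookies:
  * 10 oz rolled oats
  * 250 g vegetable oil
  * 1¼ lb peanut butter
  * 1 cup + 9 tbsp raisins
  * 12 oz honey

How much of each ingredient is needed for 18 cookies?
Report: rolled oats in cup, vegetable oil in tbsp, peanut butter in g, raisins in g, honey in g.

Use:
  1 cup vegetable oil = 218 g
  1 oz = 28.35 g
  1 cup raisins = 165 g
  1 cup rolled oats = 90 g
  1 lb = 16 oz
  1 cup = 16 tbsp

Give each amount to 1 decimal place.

Scaling factor: 18/30 = 3/5 = 0.6.
rolled oats: 10 oz × 3/5 × 28.35 g/oz ÷ 90 g/cup ≈ 1.9 cup
vegetable oil: 250 g × 3/5 ÷ 218 g/cup × 16 tbsp/cup ≈ 11.0 tbsp
peanut butter: 1.25 lb × 3/5 × 16 oz/lb × 28.35 g/oz = 340.2 g
raisins: (1 cup + 9 tbsp = 1.5625 cup) × 3/5 × 165 g/cup ≈ 154.7 g
honey: 12 oz × 3/5 × 28.35 g/oz ≈ 204.1 g

rolled oats: 1.9 cup; vegetable oil: 11.0 tbsp; peanut butter: 340.2 g; raisins: 154.7 g; honey: 204.1 g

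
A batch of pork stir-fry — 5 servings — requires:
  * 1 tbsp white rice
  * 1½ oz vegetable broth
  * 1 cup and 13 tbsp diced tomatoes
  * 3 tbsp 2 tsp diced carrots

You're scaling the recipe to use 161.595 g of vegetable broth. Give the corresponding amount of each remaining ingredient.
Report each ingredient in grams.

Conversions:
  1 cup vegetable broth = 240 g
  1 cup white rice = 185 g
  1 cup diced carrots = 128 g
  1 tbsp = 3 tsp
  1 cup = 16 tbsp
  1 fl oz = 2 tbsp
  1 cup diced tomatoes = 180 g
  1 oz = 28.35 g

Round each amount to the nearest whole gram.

white rice: 44 g; diced tomatoes: 1240 g; diced carrots: 111 g

The original recipe has 42.525 g of vegetable broth, so the scaling factor is 161.595 ÷ 42.525 = 19/5 = 3.8.
white rice: 1 tbsp × 19/5 ÷ 16 tbsp/cup × 185 g/cup ≈ 44 g
diced tomatoes: (1 cup + 13 tbsp = 1.8125 cup) × 19/5 × 180 g/cup ≈ 1240 g
diced carrots: (3 tbsp + 2 tsp = 11/3 tbsp) × 19/5 ÷ 16 tbsp/cup × 128 g/cup ≈ 111 g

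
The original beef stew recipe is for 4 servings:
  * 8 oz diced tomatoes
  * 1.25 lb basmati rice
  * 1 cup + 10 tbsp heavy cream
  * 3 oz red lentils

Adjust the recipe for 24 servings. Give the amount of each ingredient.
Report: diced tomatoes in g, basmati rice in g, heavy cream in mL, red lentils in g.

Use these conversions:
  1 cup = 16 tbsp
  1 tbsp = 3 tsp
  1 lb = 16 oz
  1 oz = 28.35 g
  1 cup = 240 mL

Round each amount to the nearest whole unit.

diced tomatoes: 1361 g; basmati rice: 3402 g; heavy cream: 2340 mL; red lentils: 510 g

Scaling factor: 24/4 = 6.
diced tomatoes: 8 oz × 6 × 28.35 g/oz ≈ 1361 g
basmati rice: 1.25 lb × 6 × 16 oz/lb × 28.35 g/oz = 3402 g
heavy cream: (1 cup + 10 tbsp = 1.625 cup) × 6 × 240 mL/cup = 2340 mL
red lentils: 3 oz × 6 × 28.35 g/oz ≈ 510 g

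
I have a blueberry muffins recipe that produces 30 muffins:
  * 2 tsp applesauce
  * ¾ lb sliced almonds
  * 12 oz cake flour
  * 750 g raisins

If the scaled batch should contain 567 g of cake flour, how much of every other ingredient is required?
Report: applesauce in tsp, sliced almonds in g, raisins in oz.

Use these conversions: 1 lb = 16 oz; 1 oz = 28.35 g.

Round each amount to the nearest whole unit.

The original recipe has 340.2 g of cake flour, so the scaling factor is 567 ÷ 340.2 = 5/3.
applesauce: 2 tsp × 5/3 ≈ 3 tsp
sliced almonds: 0.75 lb × 5/3 × 16 oz/lb × 28.35 g/oz = 567 g
raisins: 750 g × 5/3 ÷ 28.35 g/oz ≈ 44 oz

applesauce: 3 tsp; sliced almonds: 567 g; raisins: 44 oz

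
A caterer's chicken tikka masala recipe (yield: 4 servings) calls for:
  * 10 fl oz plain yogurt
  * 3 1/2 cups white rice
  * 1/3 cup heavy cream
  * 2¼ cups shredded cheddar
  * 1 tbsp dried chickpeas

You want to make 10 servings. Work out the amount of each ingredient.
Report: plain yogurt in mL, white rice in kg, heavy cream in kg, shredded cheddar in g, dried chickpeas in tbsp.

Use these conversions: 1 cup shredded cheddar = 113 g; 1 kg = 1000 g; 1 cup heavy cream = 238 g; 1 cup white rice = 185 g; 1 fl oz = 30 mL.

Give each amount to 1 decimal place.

plain yogurt: 750.0 mL; white rice: 1.6 kg; heavy cream: 0.2 kg; shredded cheddar: 635.6 g; dried chickpeas: 2.5 tbsp

Scaling factor: 10/4 = 5/2 = 2.5.
plain yogurt: 10 fl oz × 5/2 × 30 mL/fl oz = 750.0 mL
white rice: 3.5 cup × 5/2 × 185 g/cup ÷ 1000 g/kg ≈ 1.6 kg
heavy cream: 1/3 cup × 5/2 × 238 g/cup ÷ 1000 g/kg ≈ 0.2 kg
shredded cheddar: 2.25 cup × 5/2 × 113 g/cup ≈ 635.6 g
dried chickpeas: 1 tbsp × 5/2 = 2.5 tbsp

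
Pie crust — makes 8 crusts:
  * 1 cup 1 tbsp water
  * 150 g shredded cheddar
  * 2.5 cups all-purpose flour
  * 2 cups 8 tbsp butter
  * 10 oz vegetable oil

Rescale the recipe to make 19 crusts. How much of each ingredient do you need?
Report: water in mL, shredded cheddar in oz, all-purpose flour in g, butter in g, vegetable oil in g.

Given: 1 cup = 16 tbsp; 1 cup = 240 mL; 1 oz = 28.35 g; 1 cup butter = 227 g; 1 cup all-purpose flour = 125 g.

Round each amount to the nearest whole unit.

Scaling factor: 19/8 = 2.375.
water: (1 cup + 1 tbsp = 1.0625 cup) × 19/8 × 240 mL/cup ≈ 606 mL
shredded cheddar: 150 g × 19/8 ÷ 28.35 g/oz ≈ 13 oz
all-purpose flour: 2.5 cup × 19/8 × 125 g/cup ≈ 742 g
butter: (2 cup + 8 tbsp = 2.5 cup) × 19/8 × 227 g/cup ≈ 1348 g
vegetable oil: 10 oz × 19/8 × 28.35 g/oz ≈ 673 g

water: 606 mL; shredded cheddar: 13 oz; all-purpose flour: 742 g; butter: 1348 g; vegetable oil: 673 g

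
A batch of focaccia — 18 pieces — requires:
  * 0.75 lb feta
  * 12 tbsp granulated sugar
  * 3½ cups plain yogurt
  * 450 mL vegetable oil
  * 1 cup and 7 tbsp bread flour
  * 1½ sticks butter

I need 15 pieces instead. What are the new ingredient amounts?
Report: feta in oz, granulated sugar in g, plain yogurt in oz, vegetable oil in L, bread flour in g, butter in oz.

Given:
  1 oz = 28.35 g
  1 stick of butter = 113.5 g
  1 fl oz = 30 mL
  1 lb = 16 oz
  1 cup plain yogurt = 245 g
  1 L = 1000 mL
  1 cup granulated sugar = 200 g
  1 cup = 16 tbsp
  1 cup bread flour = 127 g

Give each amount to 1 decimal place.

feta: 10.0 oz; granulated sugar: 125.0 g; plain yogurt: 25.2 oz; vegetable oil: 0.4 L; bread flour: 152.1 g; butter: 5.0 oz

Scaling factor: 15/18 = 5/6.
feta: 0.75 lb × 5/6 × 16 oz/lb = 10.0 oz
granulated sugar: 12 tbsp × 5/6 ÷ 16 tbsp/cup × 200 g/cup = 125.0 g
plain yogurt: 3.5 cup × 5/6 × 245 g/cup ÷ 28.35 g/oz ≈ 25.2 oz
vegetable oil: 450 mL × 5/6 ÷ 1000 mL/L ≈ 0.4 L
bread flour: (1 cup + 7 tbsp = 1.4375 cup) × 5/6 × 127 g/cup ≈ 152.1 g
butter: 1.5 stick × 5/6 × 113.5 g/stick ÷ 28.35 g/oz ≈ 5.0 oz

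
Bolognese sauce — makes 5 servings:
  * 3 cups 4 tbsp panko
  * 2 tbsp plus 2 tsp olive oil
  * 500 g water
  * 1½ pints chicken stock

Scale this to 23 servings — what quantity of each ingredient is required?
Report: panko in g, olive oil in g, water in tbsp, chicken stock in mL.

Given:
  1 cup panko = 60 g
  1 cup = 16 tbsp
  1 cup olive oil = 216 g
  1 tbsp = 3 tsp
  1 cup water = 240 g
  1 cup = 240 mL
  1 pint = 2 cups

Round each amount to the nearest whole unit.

panko: 897 g; olive oil: 166 g; water: 153 tbsp; chicken stock: 3312 mL

Scaling factor: 23/5 = 4.6.
panko: (3 cup + 4 tbsp = 3.25 cup) × 23/5 × 60 g/cup = 897 g
olive oil: (2 tbsp + 2 tsp = 8/3 tbsp) × 23/5 ÷ 16 tbsp/cup × 216 g/cup ≈ 166 g
water: 500 g × 23/5 ÷ 240 g/cup × 16 tbsp/cup ≈ 153 tbsp
chicken stock: 1.5 pint × 23/5 × 2 cup/pint × 240 mL/cup = 3312 mL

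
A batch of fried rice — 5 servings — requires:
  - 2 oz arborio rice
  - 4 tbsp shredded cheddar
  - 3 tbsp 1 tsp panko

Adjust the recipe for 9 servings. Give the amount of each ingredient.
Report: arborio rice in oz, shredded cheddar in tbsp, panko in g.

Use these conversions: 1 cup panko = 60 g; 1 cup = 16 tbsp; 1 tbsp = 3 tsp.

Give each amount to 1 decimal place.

arborio rice: 3.6 oz; shredded cheddar: 7.2 tbsp; panko: 22.5 g

Scaling factor: 9/5 = 1.8.
arborio rice: 2 oz × 9/5 = 3.6 oz
shredded cheddar: 4 tbsp × 9/5 = 7.2 tbsp
panko: (3 tbsp + 1 tsp = 10/3 tbsp) × 9/5 ÷ 16 tbsp/cup × 60 g/cup = 22.5 g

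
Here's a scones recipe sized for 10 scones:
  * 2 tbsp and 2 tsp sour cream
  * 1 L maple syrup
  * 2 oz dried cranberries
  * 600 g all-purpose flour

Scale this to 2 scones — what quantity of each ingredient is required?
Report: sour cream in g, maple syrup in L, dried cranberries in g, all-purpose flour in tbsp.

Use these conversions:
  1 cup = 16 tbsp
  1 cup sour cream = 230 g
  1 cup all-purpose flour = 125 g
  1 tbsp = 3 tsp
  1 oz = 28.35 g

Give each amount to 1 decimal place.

sour cream: 7.7 g; maple syrup: 0.2 L; dried cranberries: 11.3 g; all-purpose flour: 15.4 tbsp

Scaling factor: 2/10 = 1/5 = 0.2.
sour cream: (2 tbsp + 2 tsp = 8/3 tbsp) × 1/5 ÷ 16 tbsp/cup × 230 g/cup ≈ 7.7 g
maple syrup: 1 L × 1/5 = 0.2 L
dried cranberries: 2 oz × 1/5 × 28.35 g/oz ≈ 11.3 g
all-purpose flour: 600 g × 1/5 ÷ 125 g/cup × 16 tbsp/cup ≈ 15.4 tbsp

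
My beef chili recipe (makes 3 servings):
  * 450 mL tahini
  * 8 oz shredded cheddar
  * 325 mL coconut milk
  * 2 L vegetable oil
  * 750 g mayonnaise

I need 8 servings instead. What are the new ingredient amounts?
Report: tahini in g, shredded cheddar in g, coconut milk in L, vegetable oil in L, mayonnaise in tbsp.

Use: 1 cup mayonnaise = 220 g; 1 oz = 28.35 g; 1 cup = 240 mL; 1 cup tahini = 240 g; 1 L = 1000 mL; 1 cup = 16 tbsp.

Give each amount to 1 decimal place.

Scaling factor: 8/3.
tahini: 450 mL × 8/3 ÷ 240 mL/cup × 240 g/cup = 1200.0 g
shredded cheddar: 8 oz × 8/3 × 28.35 g/oz = 604.8 g
coconut milk: 325 mL × 8/3 ÷ 1000 mL/L ≈ 0.9 L
vegetable oil: 2 L × 8/3 ≈ 5.3 L
mayonnaise: 750 g × 8/3 ÷ 220 g/cup × 16 tbsp/cup ≈ 145.5 tbsp

tahini: 1200.0 g; shredded cheddar: 604.8 g; coconut milk: 0.9 L; vegetable oil: 5.3 L; mayonnaise: 145.5 tbsp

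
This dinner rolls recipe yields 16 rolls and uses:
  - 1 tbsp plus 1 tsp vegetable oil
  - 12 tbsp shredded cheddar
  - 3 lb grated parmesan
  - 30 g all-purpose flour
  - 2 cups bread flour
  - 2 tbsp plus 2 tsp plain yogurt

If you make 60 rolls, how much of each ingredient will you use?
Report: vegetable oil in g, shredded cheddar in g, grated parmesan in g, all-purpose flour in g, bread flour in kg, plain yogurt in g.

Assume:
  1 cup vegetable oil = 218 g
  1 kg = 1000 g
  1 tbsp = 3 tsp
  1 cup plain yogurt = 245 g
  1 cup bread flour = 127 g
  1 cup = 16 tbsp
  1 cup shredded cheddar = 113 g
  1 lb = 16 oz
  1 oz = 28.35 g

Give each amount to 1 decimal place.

Scaling factor: 60/16 = 15/4 = 3.75.
vegetable oil: (1 tbsp + 1 tsp = 4/3 tbsp) × 15/4 ÷ 16 tbsp/cup × 218 g/cup ≈ 68.1 g
shredded cheddar: 12 tbsp × 15/4 ÷ 16 tbsp/cup × 113 g/cup ≈ 317.8 g
grated parmesan: 3 lb × 15/4 × 16 oz/lb × 28.35 g/oz = 5103.0 g
all-purpose flour: 30 g × 15/4 = 112.5 g
bread flour: 2 cup × 15/4 × 127 g/cup ÷ 1000 g/kg ≈ 1.0 kg
plain yogurt: (2 tbsp + 2 tsp = 8/3 tbsp) × 15/4 ÷ 16 tbsp/cup × 245 g/cup ≈ 153.1 g

vegetable oil: 68.1 g; shredded cheddar: 317.8 g; grated parmesan: 5103.0 g; all-purpose flour: 112.5 g; bread flour: 1.0 kg; plain yogurt: 153.1 g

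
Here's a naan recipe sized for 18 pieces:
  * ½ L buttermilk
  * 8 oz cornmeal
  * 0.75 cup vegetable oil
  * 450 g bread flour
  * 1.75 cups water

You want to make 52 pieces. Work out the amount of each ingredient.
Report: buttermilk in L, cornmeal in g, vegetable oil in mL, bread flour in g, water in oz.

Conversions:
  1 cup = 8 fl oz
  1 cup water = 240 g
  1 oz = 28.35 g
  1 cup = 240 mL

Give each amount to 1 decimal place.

Scaling factor: 52/18 = 26/9.
buttermilk: 0.5 L × 26/9 ≈ 1.4 L
cornmeal: 8 oz × 26/9 × 28.35 g/oz = 655.2 g
vegetable oil: 0.75 cup × 26/9 × 240 mL/cup = 520.0 mL
bread flour: 450 g × 26/9 = 1300.0 g
water: 1.75 cup × 26/9 × 240 g/cup ÷ 28.35 g/oz ≈ 42.8 oz

buttermilk: 1.4 L; cornmeal: 655.2 g; vegetable oil: 520.0 mL; bread flour: 1300.0 g; water: 42.8 oz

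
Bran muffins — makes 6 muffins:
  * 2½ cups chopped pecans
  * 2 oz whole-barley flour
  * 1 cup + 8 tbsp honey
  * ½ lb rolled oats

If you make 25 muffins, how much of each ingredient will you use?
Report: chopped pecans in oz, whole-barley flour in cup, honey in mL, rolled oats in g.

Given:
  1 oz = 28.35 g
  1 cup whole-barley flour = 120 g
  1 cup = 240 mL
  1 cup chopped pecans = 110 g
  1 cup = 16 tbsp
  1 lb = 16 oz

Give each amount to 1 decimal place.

Scaling factor: 25/6.
chopped pecans: 2.5 cup × 25/6 × 110 g/cup ÷ 28.35 g/oz ≈ 40.4 oz
whole-barley flour: 2 oz × 25/6 × 28.35 g/oz ÷ 120 g/cup ≈ 2.0 cup
honey: (1 cup + 8 tbsp = 1.5 cup) × 25/6 × 240 mL/cup = 1500.0 mL
rolled oats: 0.5 lb × 25/6 × 16 oz/lb × 28.35 g/oz = 945.0 g

chopped pecans: 40.4 oz; whole-barley flour: 2.0 cup; honey: 1500.0 mL; rolled oats: 945.0 g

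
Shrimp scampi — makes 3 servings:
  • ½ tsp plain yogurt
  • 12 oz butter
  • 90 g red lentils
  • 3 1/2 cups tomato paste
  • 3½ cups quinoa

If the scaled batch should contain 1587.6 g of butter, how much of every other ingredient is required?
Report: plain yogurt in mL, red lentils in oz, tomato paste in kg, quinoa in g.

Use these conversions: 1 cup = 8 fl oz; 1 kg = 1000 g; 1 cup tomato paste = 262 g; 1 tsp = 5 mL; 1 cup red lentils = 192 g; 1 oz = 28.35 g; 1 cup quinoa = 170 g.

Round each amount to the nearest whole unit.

The original recipe has 340.2 g of butter, so the scaling factor is 1587.6 ÷ 340.2 = 14/3.
plain yogurt: 0.5 tsp × 14/3 × 5 mL/tsp ≈ 12 mL
red lentils: 90 g × 14/3 ÷ 28.35 g/oz ≈ 15 oz
tomato paste: 3.5 cup × 14/3 × 262 g/cup ÷ 1000 g/kg ≈ 4 kg
quinoa: 3.5 cup × 14/3 × 170 g/cup ≈ 2777 g

plain yogurt: 12 mL; red lentils: 15 oz; tomato paste: 4 kg; quinoa: 2777 g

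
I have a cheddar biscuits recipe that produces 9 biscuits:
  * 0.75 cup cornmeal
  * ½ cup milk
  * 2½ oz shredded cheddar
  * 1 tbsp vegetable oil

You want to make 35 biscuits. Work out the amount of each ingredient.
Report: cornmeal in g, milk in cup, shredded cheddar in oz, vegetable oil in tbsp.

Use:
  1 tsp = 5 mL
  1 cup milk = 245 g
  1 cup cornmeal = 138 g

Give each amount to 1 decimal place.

Scaling factor: 35/9.
cornmeal: 0.75 cup × 35/9 × 138 g/cup = 402.5 g
milk: 0.5 cup × 35/9 ≈ 1.9 cup
shredded cheddar: 2.5 oz × 35/9 ≈ 9.7 oz
vegetable oil: 1 tbsp × 35/9 ≈ 3.9 tbsp

cornmeal: 402.5 g; milk: 1.9 cup; shredded cheddar: 9.7 oz; vegetable oil: 3.9 tbsp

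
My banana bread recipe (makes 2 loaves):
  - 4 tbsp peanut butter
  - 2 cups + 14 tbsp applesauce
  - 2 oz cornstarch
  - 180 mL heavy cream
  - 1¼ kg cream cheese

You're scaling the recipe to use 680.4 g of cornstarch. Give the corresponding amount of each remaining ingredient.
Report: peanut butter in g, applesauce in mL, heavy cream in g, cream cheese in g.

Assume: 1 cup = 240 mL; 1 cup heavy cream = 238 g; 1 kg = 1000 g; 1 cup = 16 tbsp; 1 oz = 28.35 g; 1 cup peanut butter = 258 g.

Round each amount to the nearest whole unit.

The original recipe has 56.7 g of cornstarch, so the scaling factor is 680.4 ÷ 56.7 = 12.
peanut butter: 4 tbsp × 12 ÷ 16 tbsp/cup × 258 g/cup = 774 g
applesauce: (2 cup + 14 tbsp = 2.875 cup) × 12 × 240 mL/cup = 8280 mL
heavy cream: 180 mL × 12 ÷ 240 mL/cup × 238 g/cup = 2142 g
cream cheese: 1.25 kg × 12 × 1000 g/kg = 15000 g

peanut butter: 774 g; applesauce: 8280 mL; heavy cream: 2142 g; cream cheese: 15000 g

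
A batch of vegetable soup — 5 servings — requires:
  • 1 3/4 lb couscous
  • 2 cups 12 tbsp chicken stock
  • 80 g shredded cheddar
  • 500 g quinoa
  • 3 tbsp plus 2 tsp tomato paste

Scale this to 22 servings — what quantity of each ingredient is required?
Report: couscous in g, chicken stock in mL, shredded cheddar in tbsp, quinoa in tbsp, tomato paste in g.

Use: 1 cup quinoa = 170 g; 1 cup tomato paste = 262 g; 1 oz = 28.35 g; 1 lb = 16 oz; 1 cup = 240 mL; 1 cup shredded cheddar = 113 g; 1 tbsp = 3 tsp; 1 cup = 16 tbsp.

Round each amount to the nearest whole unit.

Scaling factor: 22/5 = 4.4.
couscous: 1.75 lb × 22/5 × 16 oz/lb × 28.35 g/oz ≈ 3493 g
chicken stock: (2 cup + 12 tbsp = 2.75 cup) × 22/5 × 240 mL/cup = 2904 mL
shredded cheddar: 80 g × 22/5 ÷ 113 g/cup × 16 tbsp/cup ≈ 50 tbsp
quinoa: 500 g × 22/5 ÷ 170 g/cup × 16 tbsp/cup ≈ 207 tbsp
tomato paste: (3 tbsp + 2 tsp = 11/3 tbsp) × 22/5 ÷ 16 tbsp/cup × 262 g/cup ≈ 264 g

couscous: 3493 g; chicken stock: 2904 mL; shredded cheddar: 50 tbsp; quinoa: 207 tbsp; tomato paste: 264 g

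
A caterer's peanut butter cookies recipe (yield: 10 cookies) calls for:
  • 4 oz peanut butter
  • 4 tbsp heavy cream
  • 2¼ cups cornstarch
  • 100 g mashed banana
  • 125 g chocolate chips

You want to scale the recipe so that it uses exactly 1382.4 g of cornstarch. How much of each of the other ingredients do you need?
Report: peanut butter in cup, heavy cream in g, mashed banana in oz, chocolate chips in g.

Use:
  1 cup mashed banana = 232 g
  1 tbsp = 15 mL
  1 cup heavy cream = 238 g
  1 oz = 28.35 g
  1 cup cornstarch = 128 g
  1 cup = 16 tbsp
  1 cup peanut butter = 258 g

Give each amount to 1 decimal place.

The original recipe has 288 g of cornstarch, so the scaling factor is 1382.4 ÷ 288 = 24/5 = 4.8.
peanut butter: 4 oz × 24/5 × 28.35 g/oz ÷ 258 g/cup ≈ 2.1 cup
heavy cream: 4 tbsp × 24/5 ÷ 16 tbsp/cup × 238 g/cup = 285.6 g
mashed banana: 100 g × 24/5 ÷ 28.35 g/oz ≈ 16.9 oz
chocolate chips: 125 g × 24/5 = 600.0 g

peanut butter: 2.1 cup; heavy cream: 285.6 g; mashed banana: 16.9 oz; chocolate chips: 600.0 g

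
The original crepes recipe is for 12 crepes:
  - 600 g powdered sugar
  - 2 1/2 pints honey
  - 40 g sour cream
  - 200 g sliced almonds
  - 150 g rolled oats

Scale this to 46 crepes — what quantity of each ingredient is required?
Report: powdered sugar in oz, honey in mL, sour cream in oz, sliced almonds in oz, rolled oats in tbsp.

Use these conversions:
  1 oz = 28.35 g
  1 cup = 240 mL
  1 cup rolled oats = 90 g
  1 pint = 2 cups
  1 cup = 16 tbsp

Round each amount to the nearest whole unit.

powdered sugar: 81 oz; honey: 4600 mL; sour cream: 5 oz; sliced almonds: 27 oz; rolled oats: 102 tbsp

Scaling factor: 46/12 = 23/6.
powdered sugar: 600 g × 23/6 ÷ 28.35 g/oz ≈ 81 oz
honey: 2.5 pint × 23/6 × 2 cup/pint × 240 mL/cup = 4600 mL
sour cream: 40 g × 23/6 ÷ 28.35 g/oz ≈ 5 oz
sliced almonds: 200 g × 23/6 ÷ 28.35 g/oz ≈ 27 oz
rolled oats: 150 g × 23/6 ÷ 90 g/cup × 16 tbsp/cup ≈ 102 tbsp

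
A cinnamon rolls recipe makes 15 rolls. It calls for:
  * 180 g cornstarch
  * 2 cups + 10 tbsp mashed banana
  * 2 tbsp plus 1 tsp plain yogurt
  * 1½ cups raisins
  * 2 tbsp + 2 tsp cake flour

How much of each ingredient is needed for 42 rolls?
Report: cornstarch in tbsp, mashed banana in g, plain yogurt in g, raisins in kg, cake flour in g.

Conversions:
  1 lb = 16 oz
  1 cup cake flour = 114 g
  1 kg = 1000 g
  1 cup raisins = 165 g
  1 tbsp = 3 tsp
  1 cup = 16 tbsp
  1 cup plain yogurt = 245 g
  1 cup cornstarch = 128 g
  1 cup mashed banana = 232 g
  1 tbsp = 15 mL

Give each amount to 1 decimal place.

cornstarch: 63.0 tbsp; mashed banana: 1705.2 g; plain yogurt: 100.0 g; raisins: 0.7 kg; cake flour: 53.2 g

Scaling factor: 42/15 = 14/5 = 2.8.
cornstarch: 180 g × 14/5 ÷ 128 g/cup × 16 tbsp/cup = 63.0 tbsp
mashed banana: (2 cup + 10 tbsp = 2.625 cup) × 14/5 × 232 g/cup = 1705.2 g
plain yogurt: (2 tbsp + 1 tsp = 7/3 tbsp) × 14/5 ÷ 16 tbsp/cup × 245 g/cup ≈ 100.0 g
raisins: 1.5 cup × 14/5 × 165 g/cup ÷ 1000 g/kg ≈ 0.7 kg
cake flour: (2 tbsp + 2 tsp = 8/3 tbsp) × 14/5 ÷ 16 tbsp/cup × 114 g/cup = 53.2 g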